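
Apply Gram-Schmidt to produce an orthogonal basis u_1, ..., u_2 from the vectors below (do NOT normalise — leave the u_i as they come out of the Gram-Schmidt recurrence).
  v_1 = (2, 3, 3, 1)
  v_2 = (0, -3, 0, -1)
Orthogonal basis:
  u_1 = (2, 3, 3, 1)
  u_2 = (20/23, -39/23, 30/23, -13/23)

Apply the Gram-Schmidt recurrence
  u_1 = v_1
  u_i = v_i − Σ_{j<i} ((v_i · u_j) / (u_j · u_j)) · u_j.

Step by step this gives:
  u_1 = (2, 3, 3, 1)
  u_2 = (20/23, -39/23, 30/23, -13/23)

Orthogonality check:
  u_2 · u_1 = 0 (should be 0)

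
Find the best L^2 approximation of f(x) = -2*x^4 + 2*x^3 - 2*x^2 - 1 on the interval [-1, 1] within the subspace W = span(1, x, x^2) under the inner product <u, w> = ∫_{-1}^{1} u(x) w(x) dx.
g(x) = -26*x^2/7 + 6*x/5 - 29/35

The best approximation g ∈ W is the orthogonal projection of f onto W. Writing g = a_0 + a_1 x + a_2 x^2, the coefficients solve the normal equations G · a = b where
  G_{ij} = <φ_i, φ_j> and b_i = <f, φ_i>, with φ_0 = 1, φ_1 = x, φ_2 = x^2.
G =
  [2, 0, 2/3]
  [0, 2/3, 0]
  [2/3, 0, 2/5],
b = (-62/15, 4/5, -214/105).
Solving gives a_0 = -29/35, a_1 = 6/5, a_2 = -26/7, so
  g(x) = -26*x^2/7 + 6*x/5 - 29/35.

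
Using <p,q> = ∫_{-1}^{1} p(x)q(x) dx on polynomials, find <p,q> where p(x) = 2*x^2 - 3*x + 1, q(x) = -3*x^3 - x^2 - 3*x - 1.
<p,q> = 24/5

Expand the product: p(x)·q(x) = -6*x^5 + 7*x^4 - 6*x^3 + 6*x^2 - 1.
∫_{-1}^{1} of each monomial x^k gives [2/(k+1) if k even, 0 if k odd]. Integrating term-by-term (or equivalently evaluating the antiderivative F(x) = -x^6 + 7*x^5/5 - 3*x^4/2 + 2*x^3 - x at the endpoints):
  F(1) − F(−1) = -1/10 − (-49/10) = 24/5.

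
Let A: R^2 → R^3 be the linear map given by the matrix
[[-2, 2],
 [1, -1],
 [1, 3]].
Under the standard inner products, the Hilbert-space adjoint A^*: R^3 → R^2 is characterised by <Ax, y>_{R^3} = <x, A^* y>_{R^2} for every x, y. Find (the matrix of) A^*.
A^* = A^T =
[[-2, 1, 1],
 [2, -1, 3]]

For real matrices with standard dot products, the defining identity <Ax, y> = <x, A^* y> gives (Ax)^T y = x^T (A^*) y, i.e. x^T A^T y = x^T (A^*) y. Since this holds for all x, y, we must have A^* = A^T. Therefore
A^* =
[[-2, 1, 1],
 [2, -1, 3]].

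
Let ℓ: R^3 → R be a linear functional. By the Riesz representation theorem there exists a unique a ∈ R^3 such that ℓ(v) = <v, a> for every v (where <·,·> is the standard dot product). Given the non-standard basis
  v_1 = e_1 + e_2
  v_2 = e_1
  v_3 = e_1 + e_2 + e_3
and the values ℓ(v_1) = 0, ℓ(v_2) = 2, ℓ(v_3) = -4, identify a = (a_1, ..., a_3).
a = (2, -2, -4)

Write a = (a_1, ..., a_3) in the standard basis. For each basis vector v_i, ℓ(v_i) = <v_i, a> is a linear equation in the a_j's. Collect the n equations into a matrix system V a = ℓ, where row i of V is v_i (expressed in the standard basis). Since V is invertible (lower-triangular with 1s on the diagonal, up to permutation), solve by back-substitution:
  V =
[[1, 1, 0],
 [1, 0, 0],
 [1, 1, 1]]
  V a = (0, 2, -4)
Solving gives a = (2, -2, -4).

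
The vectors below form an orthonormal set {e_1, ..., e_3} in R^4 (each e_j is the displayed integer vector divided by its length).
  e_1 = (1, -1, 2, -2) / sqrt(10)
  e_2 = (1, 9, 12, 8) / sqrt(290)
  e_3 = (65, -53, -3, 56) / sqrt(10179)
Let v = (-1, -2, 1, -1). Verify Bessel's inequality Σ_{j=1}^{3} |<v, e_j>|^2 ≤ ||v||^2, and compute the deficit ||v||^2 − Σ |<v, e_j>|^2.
Σ |<v, e_j>|^2 = 43/13; ||v||^2 = 7; deficit = 48/13

Write each e_j = u_j / sqrt(<u_j, u_j>) where u_j is the displayed integer vector. Then <v, e_j> = <v, u_j> / sqrt(<u_j, u_j>), so |<v, e_j>|^2 = <v, u_j>^2 / <u_j, u_j>.
Coefficients: <v, e_1> = 5/sqrt(10), <v, e_2> = -15/sqrt(290), <v, e_3> = -18/sqrt(10179).
Square and sum: Σ |<v, e_j>|^2 = 43/13.
Compute ||v||^2 = v·v = 7.
Deficit = 7 − 43/13 = 48/13 ≥ 0, confirming Bessel's inequality. (The deficit equals ||v − Σ <v,e_j> e_j||^2, the squared distance from v to span{e_j}.)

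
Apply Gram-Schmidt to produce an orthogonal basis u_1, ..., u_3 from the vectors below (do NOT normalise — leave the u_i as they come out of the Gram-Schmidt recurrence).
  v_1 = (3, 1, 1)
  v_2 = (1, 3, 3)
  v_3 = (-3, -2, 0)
Orthogonal basis:
  u_1 = (3, 1, 1)
  u_2 = (-16/11, 24/11, 24/11)
  u_3 = (0, -1, 1)

Apply the Gram-Schmidt recurrence
  u_1 = v_1
  u_i = v_i − Σ_{j<i} ((v_i · u_j) / (u_j · u_j)) · u_j.

Step by step this gives:
  u_1 = (3, 1, 1)
  u_2 = (-16/11, 24/11, 24/11)
  u_3 = (0, -1, 1)

Orthogonality check:
  u_2 · u_1 = 0 (should be 0)
  u_3 · u_1 = 0 (should be 0)
  u_3 · u_2 = 0 (should be 0)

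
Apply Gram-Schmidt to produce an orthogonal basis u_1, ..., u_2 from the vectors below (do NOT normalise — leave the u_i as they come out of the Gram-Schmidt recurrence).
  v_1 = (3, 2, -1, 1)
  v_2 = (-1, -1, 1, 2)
Orthogonal basis:
  u_1 = (3, 2, -1, 1)
  u_2 = (-1/5, -7/15, 11/15, 34/15)

Apply the Gram-Schmidt recurrence
  u_1 = v_1
  u_i = v_i − Σ_{j<i} ((v_i · u_j) / (u_j · u_j)) · u_j.

Step by step this gives:
  u_1 = (3, 2, -1, 1)
  u_2 = (-1/5, -7/15, 11/15, 34/15)

Orthogonality check:
  u_2 · u_1 = 0 (should be 0)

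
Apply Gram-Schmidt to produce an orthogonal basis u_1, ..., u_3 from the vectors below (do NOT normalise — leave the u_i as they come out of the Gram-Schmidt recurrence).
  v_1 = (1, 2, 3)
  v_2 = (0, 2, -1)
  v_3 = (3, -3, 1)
Orthogonal basis:
  u_1 = (1, 2, 3)
  u_2 = (-1/14, 13/7, -17/14)
  u_3 = (200/69, -25/69, -50/69)

Apply the Gram-Schmidt recurrence
  u_1 = v_1
  u_i = v_i − Σ_{j<i} ((v_i · u_j) / (u_j · u_j)) · u_j.

Step by step this gives:
  u_1 = (1, 2, 3)
  u_2 = (-1/14, 13/7, -17/14)
  u_3 = (200/69, -25/69, -50/69)

Orthogonality check:
  u_2 · u_1 = 0 (should be 0)
  u_3 · u_1 = 0 (should be 0)
  u_3 · u_2 = 0 (should be 0)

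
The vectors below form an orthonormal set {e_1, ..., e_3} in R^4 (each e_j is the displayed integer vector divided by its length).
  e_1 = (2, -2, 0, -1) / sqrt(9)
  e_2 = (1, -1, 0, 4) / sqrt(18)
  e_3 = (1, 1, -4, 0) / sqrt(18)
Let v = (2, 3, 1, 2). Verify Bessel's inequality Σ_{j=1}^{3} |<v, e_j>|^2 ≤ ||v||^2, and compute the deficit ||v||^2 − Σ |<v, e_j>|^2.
Σ |<v, e_j>|^2 = 41/9; ||v||^2 = 18; deficit = 121/9

Write each e_j = u_j / sqrt(<u_j, u_j>) where u_j is the displayed integer vector. Then <v, e_j> = <v, u_j> / sqrt(<u_j, u_j>), so |<v, e_j>|^2 = <v, u_j>^2 / <u_j, u_j>.
Coefficients: <v, e_1> = -4/sqrt(9), <v, e_2> = 7/sqrt(18), <v, e_3> = 1/sqrt(18).
Square and sum: Σ |<v, e_j>|^2 = 41/9.
Compute ||v||^2 = v·v = 18.
Deficit = 18 − 41/9 = 121/9 ≥ 0, confirming Bessel's inequality. (The deficit equals ||v − Σ <v,e_j> e_j||^2, the squared distance from v to span{e_j}.)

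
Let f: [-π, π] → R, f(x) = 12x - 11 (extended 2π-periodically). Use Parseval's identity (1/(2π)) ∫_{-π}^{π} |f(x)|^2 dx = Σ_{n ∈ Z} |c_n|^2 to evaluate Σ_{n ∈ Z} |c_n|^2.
Σ |c_n|^2 = 48π^2 + 121

Expand and integrate term by term over [-π, π]:
  ∫ (12x)^2 dx = 144·(2π^3/3); ∫ 2·12·(-11)·x dx = 0 (odd integrand); ∫ (-11)^2 dx = 121·2π.
So (1/(2π)) ∫_{-π}^{π} (12x - 11)^2 dx = 144π^2/3 + 121 = 48π^2 + 121.
Parseval ⇒ Σ |c_n|^2 = 48π^2 + 121.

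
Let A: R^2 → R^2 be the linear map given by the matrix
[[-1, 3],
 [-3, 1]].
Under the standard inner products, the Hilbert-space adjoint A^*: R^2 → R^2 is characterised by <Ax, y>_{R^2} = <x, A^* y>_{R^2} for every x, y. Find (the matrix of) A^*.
A^* = A^T =
[[-1, -3],
 [3, 1]]

For real matrices with standard dot products, the defining identity <Ax, y> = <x, A^* y> gives (Ax)^T y = x^T (A^*) y, i.e. x^T A^T y = x^T (A^*) y. Since this holds for all x, y, we must have A^* = A^T. Therefore
A^* =
[[-1, -3],
 [3, 1]].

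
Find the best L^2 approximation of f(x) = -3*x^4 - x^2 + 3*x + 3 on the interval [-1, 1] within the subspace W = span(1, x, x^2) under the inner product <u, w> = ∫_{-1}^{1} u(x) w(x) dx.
g(x) = -25*x^2/7 + 3*x + 114/35

The best approximation g ∈ W is the orthogonal projection of f onto W. Writing g = a_0 + a_1 x + a_2 x^2, the coefficients solve the normal equations G · a = b where
  G_{ij} = <φ_i, φ_j> and b_i = <f, φ_i>, with φ_0 = 1, φ_1 = x, φ_2 = x^2.
G =
  [2, 0, 2/3]
  [0, 2/3, 0]
  [2/3, 0, 2/5],
b = (62/15, 2, 26/35).
Solving gives a_0 = 114/35, a_1 = 3, a_2 = -25/7, so
  g(x) = -25*x^2/7 + 3*x + 114/35.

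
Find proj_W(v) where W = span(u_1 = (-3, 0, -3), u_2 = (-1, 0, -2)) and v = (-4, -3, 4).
proj_W(v) = (-4, 0, 4)

Set up U = [u_1 | ... | u_2] ∈ R^(3×2). The projector onto W = col(U) is P = U (U^T U)^(-1) U^T.
Compute U^T U =
  [18, 9]
  [9, 5],
and U^T v = (0, -4).
Solve U^T U · c = U^T v for the coefficients: c = (4, -8). The projection is proj_W(v) = U c.
Check: (v - proj_W(v)) · u_1 = 0  (should be 0).
Check: (v - proj_W(v)) · u_2 = 0  (should be 0).
Result: proj_W(v) = (-4, 0, 4).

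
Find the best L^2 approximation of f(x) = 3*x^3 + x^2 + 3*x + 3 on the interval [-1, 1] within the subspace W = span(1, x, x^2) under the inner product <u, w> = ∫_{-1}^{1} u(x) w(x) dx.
g(x) = x^2 + 24*x/5 + 3

The best approximation g ∈ W is the orthogonal projection of f onto W. Writing g = a_0 + a_1 x + a_2 x^2, the coefficients solve the normal equations G · a = b where
  G_{ij} = <φ_i, φ_j> and b_i = <f, φ_i>, with φ_0 = 1, φ_1 = x, φ_2 = x^2.
G =
  [2, 0, 2/3]
  [0, 2/3, 0]
  [2/3, 0, 2/5],
b = (20/3, 16/5, 12/5).
Solving gives a_0 = 3, a_1 = 24/5, a_2 = 1, so
  g(x) = x^2 + 24*x/5 + 3.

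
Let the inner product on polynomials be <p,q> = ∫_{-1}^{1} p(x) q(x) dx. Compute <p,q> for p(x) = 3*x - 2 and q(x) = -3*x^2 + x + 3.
<p,q> = -6

Expand the product: p(x)·q(x) = -9*x^3 + 9*x^2 + 7*x - 6.
∫_{-1}^{1} of each monomial x^k gives [2/(k+1) if k even, 0 if k odd]. Integrating term-by-term (or equivalently evaluating the antiderivative F(x) = -9*x^4/4 + 3*x^3 + 7*x^2/2 - 6*x at the endpoints):
  F(1) − F(−1) = -7/4 − (17/4) = -6.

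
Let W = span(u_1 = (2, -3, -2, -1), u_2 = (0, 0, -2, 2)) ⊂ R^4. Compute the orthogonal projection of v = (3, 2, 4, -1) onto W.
proj_W(v) = (-18/35, 27/35, 101/35, -74/35)

Set up U = [u_1 | ... | u_2] ∈ R^(4×2). The projector onto W = col(U) is P = U (U^T U)^(-1) U^T.
Compute U^T U =
  [18, 2]
  [2, 8],
and U^T v = (-7, -10).
Solve U^T U · c = U^T v for the coefficients: c = (-9/35, -83/70). The projection is proj_W(v) = U c.
Check: (v - proj_W(v)) · u_1 = 0  (should be 0).
Check: (v - proj_W(v)) · u_2 = 0  (should be 0).
Result: proj_W(v) = (-18/35, 27/35, 101/35, -74/35).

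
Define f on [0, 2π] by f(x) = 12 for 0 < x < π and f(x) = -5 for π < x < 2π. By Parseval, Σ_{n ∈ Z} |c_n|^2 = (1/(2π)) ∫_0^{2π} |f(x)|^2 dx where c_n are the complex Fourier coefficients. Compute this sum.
Σ |c_n|^2 = 169/2

Parseval equates the L^2 energy of f (normalised by 1/(2π)) with the ℓ^2 sum of its Fourier coefficients: (1/(2π)) ∫_0^{2π} |f|^2 = Σ |c_n|^2.
Compute the left side: (1/(2π)) [∫_0^π 12^2 dx + ∫_π^{2π} (-5)^2 dx] = (1/(2π)) · (144π + 25π) = (144 + 25)/2 = 169/2.
So Σ_{n ∈ Z} |c_n|^2 = 169/2.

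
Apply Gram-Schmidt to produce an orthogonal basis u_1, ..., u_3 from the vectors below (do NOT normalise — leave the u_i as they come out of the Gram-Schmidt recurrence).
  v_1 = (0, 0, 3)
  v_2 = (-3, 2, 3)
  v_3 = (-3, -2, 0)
Orthogonal basis:
  u_1 = (0, 0, 3)
  u_2 = (-3, 2, 0)
  u_3 = (-24/13, -36/13, 0)

Apply the Gram-Schmidt recurrence
  u_1 = v_1
  u_i = v_i − Σ_{j<i} ((v_i · u_j) / (u_j · u_j)) · u_j.

Step by step this gives:
  u_1 = (0, 0, 3)
  u_2 = (-3, 2, 0)
  u_3 = (-24/13, -36/13, 0)

Orthogonality check:
  u_2 · u_1 = 0 (should be 0)
  u_3 · u_1 = 0 (should be 0)
  u_3 · u_2 = 0 (should be 0)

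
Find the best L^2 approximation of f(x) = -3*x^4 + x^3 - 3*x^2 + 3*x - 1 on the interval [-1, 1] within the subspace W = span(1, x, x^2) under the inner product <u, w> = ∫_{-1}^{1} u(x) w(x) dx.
g(x) = -39*x^2/7 + 18*x/5 - 26/35

The best approximation g ∈ W is the orthogonal projection of f onto W. Writing g = a_0 + a_1 x + a_2 x^2, the coefficients solve the normal equations G · a = b where
  G_{ij} = <φ_i, φ_j> and b_i = <f, φ_i>, with φ_0 = 1, φ_1 = x, φ_2 = x^2.
G =
  [2, 0, 2/3]
  [0, 2/3, 0]
  [2/3, 0, 2/5],
b = (-26/5, 12/5, -286/105).
Solving gives a_0 = -26/35, a_1 = 18/5, a_2 = -39/7, so
  g(x) = -39*x^2/7 + 18*x/5 - 26/35.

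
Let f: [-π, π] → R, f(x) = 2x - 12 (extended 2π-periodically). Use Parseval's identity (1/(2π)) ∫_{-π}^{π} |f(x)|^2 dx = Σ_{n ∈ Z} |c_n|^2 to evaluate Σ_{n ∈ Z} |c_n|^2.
Σ |c_n|^2 = 4π^2/3 + 144

Expand and integrate term by term over [-π, π]:
  ∫ (2x)^2 dx = 4·(2π^3/3); ∫ 2·2·(-12)·x dx = 0 (odd integrand); ∫ (-12)^2 dx = 144·2π.
So (1/(2π)) ∫_{-π}^{π} (2x - 12)^2 dx = 4π^2/3 + 144 = 4π^2/3 + 144.
Parseval ⇒ Σ |c_n|^2 = 4π^2/3 + 144.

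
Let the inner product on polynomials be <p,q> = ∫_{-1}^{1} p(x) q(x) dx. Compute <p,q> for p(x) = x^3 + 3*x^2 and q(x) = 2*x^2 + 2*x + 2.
<p,q> = 36/5

Expand the product: p(x)·q(x) = 2*x^5 + 8*x^4 + 8*x^3 + 6*x^2.
∫_{-1}^{1} of each monomial x^k gives [2/(k+1) if k even, 0 if k odd]. Integrating term-by-term (or equivalently evaluating the antiderivative F(x) = x^6/3 + 8*x^5/5 + 2*x^4 + 2*x^3 at the endpoints):
  F(1) − F(−1) = 89/15 − (-19/15) = 36/5.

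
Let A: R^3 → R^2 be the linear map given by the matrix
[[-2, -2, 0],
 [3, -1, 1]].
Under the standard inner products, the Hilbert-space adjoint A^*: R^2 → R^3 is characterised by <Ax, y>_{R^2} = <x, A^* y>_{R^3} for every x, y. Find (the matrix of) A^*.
A^* = A^T =
[[-2, 3],
 [-2, -1],
 [0, 1]]

For real matrices with standard dot products, the defining identity <Ax, y> = <x, A^* y> gives (Ax)^T y = x^T (A^*) y, i.e. x^T A^T y = x^T (A^*) y. Since this holds for all x, y, we must have A^* = A^T. Therefore
A^* =
[[-2, 3],
 [-2, -1],
 [0, 1]].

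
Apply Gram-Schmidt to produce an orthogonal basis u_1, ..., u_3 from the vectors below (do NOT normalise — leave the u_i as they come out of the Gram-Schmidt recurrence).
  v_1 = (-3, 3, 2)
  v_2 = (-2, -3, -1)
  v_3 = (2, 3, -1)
Orthogonal basis:
  u_1 = (-3, 3, 2)
  u_2 = (-59/22, -51/22, -6/11)
  u_3 = (-90/283, 210/283, -450/283)

Apply the Gram-Schmidt recurrence
  u_1 = v_1
  u_i = v_i − Σ_{j<i} ((v_i · u_j) / (u_j · u_j)) · u_j.

Step by step this gives:
  u_1 = (-3, 3, 2)
  u_2 = (-59/22, -51/22, -6/11)
  u_3 = (-90/283, 210/283, -450/283)

Orthogonality check:
  u_2 · u_1 = 0 (should be 0)
  u_3 · u_1 = 0 (should be 0)
  u_3 · u_2 = 0 (should be 0)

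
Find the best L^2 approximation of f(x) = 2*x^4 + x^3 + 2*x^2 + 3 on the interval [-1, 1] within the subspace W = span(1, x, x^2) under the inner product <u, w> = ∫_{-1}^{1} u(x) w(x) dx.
g(x) = 26*x^2/7 + 3*x/5 + 99/35

The best approximation g ∈ W is the orthogonal projection of f onto W. Writing g = a_0 + a_1 x + a_2 x^2, the coefficients solve the normal equations G · a = b where
  G_{ij} = <φ_i, φ_j> and b_i = <f, φ_i>, with φ_0 = 1, φ_1 = x, φ_2 = x^2.
G =
  [2, 0, 2/3]
  [0, 2/3, 0]
  [2/3, 0, 2/5],
b = (122/15, 2/5, 118/35).
Solving gives a_0 = 99/35, a_1 = 3/5, a_2 = 26/7, so
  g(x) = 26*x^2/7 + 3*x/5 + 99/35.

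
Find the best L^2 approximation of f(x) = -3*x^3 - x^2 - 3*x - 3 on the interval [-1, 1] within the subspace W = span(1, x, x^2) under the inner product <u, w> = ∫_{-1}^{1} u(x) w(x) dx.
g(x) = -x^2 - 24*x/5 - 3

The best approximation g ∈ W is the orthogonal projection of f onto W. Writing g = a_0 + a_1 x + a_2 x^2, the coefficients solve the normal equations G · a = b where
  G_{ij} = <φ_i, φ_j> and b_i = <f, φ_i>, with φ_0 = 1, φ_1 = x, φ_2 = x^2.
G =
  [2, 0, 2/3]
  [0, 2/3, 0]
  [2/3, 0, 2/5],
b = (-20/3, -16/5, -12/5).
Solving gives a_0 = -3, a_1 = -24/5, a_2 = -1, so
  g(x) = -x^2 - 24*x/5 - 3.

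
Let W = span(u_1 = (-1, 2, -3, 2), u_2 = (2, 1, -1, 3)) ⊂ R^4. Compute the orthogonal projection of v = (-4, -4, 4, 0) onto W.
proj_W(v) = (-64/63, -16/9, 16/7, -208/63)

Set up U = [u_1 | ... | u_2] ∈ R^(4×2). The projector onto W = col(U) is P = U (U^T U)^(-1) U^T.
Compute U^T U =
  [18, 9]
  [9, 15],
and U^T v = (-16, -16).
Solve U^T U · c = U^T v for the coefficients: c = (-32/63, -16/21). The projection is proj_W(v) = U c.
Check: (v - proj_W(v)) · u_1 = 0  (should be 0).
Check: (v - proj_W(v)) · u_2 = 0  (should be 0).
Result: proj_W(v) = (-64/63, -16/9, 16/7, -208/63).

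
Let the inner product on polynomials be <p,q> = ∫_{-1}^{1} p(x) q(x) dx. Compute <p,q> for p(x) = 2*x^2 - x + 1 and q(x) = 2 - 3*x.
<p,q> = 26/3

Expand the product: p(x)·q(x) = -6*x^3 + 7*x^2 - 5*x + 2.
∫_{-1}^{1} of each monomial x^k gives [2/(k+1) if k even, 0 if k odd]. Integrating term-by-term (or equivalently evaluating the antiderivative F(x) = -3*x^4/2 + 7*x^3/3 - 5*x^2/2 + 2*x at the endpoints):
  F(1) − F(−1) = 1/3 − (-25/3) = 26/3.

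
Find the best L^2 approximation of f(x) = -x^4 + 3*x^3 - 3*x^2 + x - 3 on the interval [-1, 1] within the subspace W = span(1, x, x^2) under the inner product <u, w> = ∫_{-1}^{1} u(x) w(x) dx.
g(x) = -27*x^2/7 + 14*x/5 - 102/35

The best approximation g ∈ W is the orthogonal projection of f onto W. Writing g = a_0 + a_1 x + a_2 x^2, the coefficients solve the normal equations G · a = b where
  G_{ij} = <φ_i, φ_j> and b_i = <f, φ_i>, with φ_0 = 1, φ_1 = x, φ_2 = x^2.
G =
  [2, 0, 2/3]
  [0, 2/3, 0]
  [2/3, 0, 2/5],
b = (-42/5, 28/15, -122/35).
Solving gives a_0 = -102/35, a_1 = 14/5, a_2 = -27/7, so
  g(x) = -27*x^2/7 + 14*x/5 - 102/35.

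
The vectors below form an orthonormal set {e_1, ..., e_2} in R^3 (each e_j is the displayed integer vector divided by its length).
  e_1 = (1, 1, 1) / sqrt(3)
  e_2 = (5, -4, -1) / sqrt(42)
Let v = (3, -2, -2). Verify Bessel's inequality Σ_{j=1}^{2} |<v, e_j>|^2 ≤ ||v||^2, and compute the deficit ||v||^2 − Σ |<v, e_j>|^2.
Σ |<v, e_j>|^2 = 213/14; ||v||^2 = 17; deficit = 25/14

Write each e_j = u_j / sqrt(<u_j, u_j>) where u_j is the displayed integer vector. Then <v, e_j> = <v, u_j> / sqrt(<u_j, u_j>), so |<v, e_j>|^2 = <v, u_j>^2 / <u_j, u_j>.
Coefficients: <v, e_1> = -1/sqrt(3), <v, e_2> = 25/sqrt(42).
Square and sum: Σ |<v, e_j>|^2 = 213/14.
Compute ||v||^2 = v·v = 17.
Deficit = 17 − 213/14 = 25/14 ≥ 0, confirming Bessel's inequality. (The deficit equals ||v − Σ <v,e_j> e_j||^2, the squared distance from v to span{e_j}.)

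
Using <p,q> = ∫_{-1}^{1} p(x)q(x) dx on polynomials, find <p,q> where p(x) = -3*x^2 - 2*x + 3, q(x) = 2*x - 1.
<p,q> = -20/3

Expand the product: p(x)·q(x) = -6*x^3 - x^2 + 8*x - 3.
∫_{-1}^{1} of each monomial x^k gives [2/(k+1) if k even, 0 if k odd]. Integrating term-by-term (or equivalently evaluating the antiderivative F(x) = -3*x^4/2 - x^3/3 + 4*x^2 - 3*x at the endpoints):
  F(1) − F(−1) = -5/6 − (35/6) = -20/3.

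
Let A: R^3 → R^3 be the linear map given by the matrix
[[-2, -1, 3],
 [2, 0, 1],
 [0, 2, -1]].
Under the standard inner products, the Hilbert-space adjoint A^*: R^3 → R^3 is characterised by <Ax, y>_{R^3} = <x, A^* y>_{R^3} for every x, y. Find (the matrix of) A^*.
A^* = A^T =
[[-2, 2, 0],
 [-1, 0, 2],
 [3, 1, -1]]

For real matrices with standard dot products, the defining identity <Ax, y> = <x, A^* y> gives (Ax)^T y = x^T (A^*) y, i.e. x^T A^T y = x^T (A^*) y. Since this holds for all x, y, we must have A^* = A^T. Therefore
A^* =
[[-2, 2, 0],
 [-1, 0, 2],
 [3, 1, -1]].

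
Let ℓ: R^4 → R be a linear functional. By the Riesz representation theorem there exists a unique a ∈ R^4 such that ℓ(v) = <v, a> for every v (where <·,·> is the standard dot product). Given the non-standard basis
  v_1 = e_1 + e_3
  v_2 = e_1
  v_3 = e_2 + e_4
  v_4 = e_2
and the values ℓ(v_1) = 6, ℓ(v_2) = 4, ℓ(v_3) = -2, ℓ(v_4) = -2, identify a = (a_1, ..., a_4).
a = (4, -2, 2, 0)

Write a = (a_1, ..., a_4) in the standard basis. For each basis vector v_i, ℓ(v_i) = <v_i, a> is a linear equation in the a_j's. Collect the n equations into a matrix system V a = ℓ, where row i of V is v_i (expressed in the standard basis). Since V is invertible (lower-triangular with 1s on the diagonal, up to permutation), solve by back-substitution:
  V =
[[1, 0, 1, 0],
 [1, 0, 0, 0],
 [0, 1, 0, 1],
 [0, 1, 0, 0]]
  V a = (6, 4, -2, -2)
Solving gives a = (4, -2, 2, 0).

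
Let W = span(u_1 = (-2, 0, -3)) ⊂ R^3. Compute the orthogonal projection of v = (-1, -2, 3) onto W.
proj_W(v) = (14/13, 0, 21/13)

Set up U = [u_1 | ... | u_1] ∈ R^(3×1). The projector onto W = col(U) is P = U (U^T U)^(-1) U^T.
Compute U^T U =
  [13],
and U^T v = (-7).
Solve U^T U · c = U^T v for the coefficients: c = (-7/13). The projection is proj_W(v) = U c.
Check: (v - proj_W(v)) · u_1 = 0  (should be 0).
Result: proj_W(v) = (14/13, 0, 21/13).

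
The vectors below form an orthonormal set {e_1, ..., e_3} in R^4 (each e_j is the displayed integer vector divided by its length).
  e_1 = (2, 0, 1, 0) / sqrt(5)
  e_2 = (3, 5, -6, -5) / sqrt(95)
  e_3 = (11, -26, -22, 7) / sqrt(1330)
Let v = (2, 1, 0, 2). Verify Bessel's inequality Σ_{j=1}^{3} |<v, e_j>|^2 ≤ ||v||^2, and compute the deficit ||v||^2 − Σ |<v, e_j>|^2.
Σ |<v, e_j>|^2 = 23/7; ||v||^2 = 9; deficit = 40/7

Write each e_j = u_j / sqrt(<u_j, u_j>) where u_j is the displayed integer vector. Then <v, e_j> = <v, u_j> / sqrt(<u_j, u_j>), so |<v, e_j>|^2 = <v, u_j>^2 / <u_j, u_j>.
Coefficients: <v, e_1> = 4/sqrt(5), <v, e_2> = 1/sqrt(95), <v, e_3> = 10/sqrt(1330).
Square and sum: Σ |<v, e_j>|^2 = 23/7.
Compute ||v||^2 = v·v = 9.
Deficit = 9 − 23/7 = 40/7 ≥ 0, confirming Bessel's inequality. (The deficit equals ||v − Σ <v,e_j> e_j||^2, the squared distance from v to span{e_j}.)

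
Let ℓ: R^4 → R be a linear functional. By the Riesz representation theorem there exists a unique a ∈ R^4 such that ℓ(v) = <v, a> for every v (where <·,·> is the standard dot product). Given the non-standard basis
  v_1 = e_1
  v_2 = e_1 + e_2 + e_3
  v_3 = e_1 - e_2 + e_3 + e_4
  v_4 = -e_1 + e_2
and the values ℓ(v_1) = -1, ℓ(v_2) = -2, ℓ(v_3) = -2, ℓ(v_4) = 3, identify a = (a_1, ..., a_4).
a = (-1, 2, -3, 4)

Write a = (a_1, ..., a_4) in the standard basis. For each basis vector v_i, ℓ(v_i) = <v_i, a> is a linear equation in the a_j's. Collect the n equations into a matrix system V a = ℓ, where row i of V is v_i (expressed in the standard basis). Since V is invertible (lower-triangular with 1s on the diagonal, up to permutation), solve by back-substitution:
  V =
[[1, 0, 0, 0],
 [1, 1, 1, 0],
 [1, -1, 1, 1],
 [-1, 1, 0, 0]]
  V a = (-1, -2, -2, 3)
Solving gives a = (-1, 2, -3, 4).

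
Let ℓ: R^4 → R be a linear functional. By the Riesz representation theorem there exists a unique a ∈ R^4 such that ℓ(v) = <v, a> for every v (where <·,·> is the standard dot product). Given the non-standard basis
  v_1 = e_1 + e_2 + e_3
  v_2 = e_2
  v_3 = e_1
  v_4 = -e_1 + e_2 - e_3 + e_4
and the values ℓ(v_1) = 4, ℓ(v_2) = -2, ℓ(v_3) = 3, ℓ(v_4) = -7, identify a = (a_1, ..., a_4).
a = (3, -2, 3, 1)

Write a = (a_1, ..., a_4) in the standard basis. For each basis vector v_i, ℓ(v_i) = <v_i, a> is a linear equation in the a_j's. Collect the n equations into a matrix system V a = ℓ, where row i of V is v_i (expressed in the standard basis). Since V is invertible (lower-triangular with 1s on the diagonal, up to permutation), solve by back-substitution:
  V =
[[1, 1, 1, 0],
 [0, 1, 0, 0],
 [1, 0, 0, 0],
 [-1, 1, -1, 1]]
  V a = (4, -2, 3, -7)
Solving gives a = (3, -2, 3, 1).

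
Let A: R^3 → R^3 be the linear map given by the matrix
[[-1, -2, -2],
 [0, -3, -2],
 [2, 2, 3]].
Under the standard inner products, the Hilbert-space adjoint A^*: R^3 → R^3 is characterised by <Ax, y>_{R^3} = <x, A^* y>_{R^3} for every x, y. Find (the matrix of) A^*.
A^* = A^T =
[[-1, 0, 2],
 [-2, -3, 2],
 [-2, -2, 3]]

For real matrices with standard dot products, the defining identity <Ax, y> = <x, A^* y> gives (Ax)^T y = x^T (A^*) y, i.e. x^T A^T y = x^T (A^*) y. Since this holds for all x, y, we must have A^* = A^T. Therefore
A^* =
[[-1, 0, 2],
 [-2, -3, 2],
 [-2, -2, 3]].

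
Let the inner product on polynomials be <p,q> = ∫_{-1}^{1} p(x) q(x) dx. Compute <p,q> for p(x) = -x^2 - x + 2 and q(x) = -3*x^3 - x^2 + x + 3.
<p,q> = 48/5

Expand the product: p(x)·q(x) = 3*x^5 + 4*x^4 - 6*x^3 - 6*x^2 - x + 6.
∫_{-1}^{1} of each monomial x^k gives [2/(k+1) if k even, 0 if k odd]. Integrating term-by-term (or equivalently evaluating the antiderivative F(x) = x^6/2 + 4*x^5/5 - 3*x^4/2 - 2*x^3 - x^2/2 + 6*x at the endpoints):
  F(1) − F(−1) = 33/10 − (-63/10) = 48/5.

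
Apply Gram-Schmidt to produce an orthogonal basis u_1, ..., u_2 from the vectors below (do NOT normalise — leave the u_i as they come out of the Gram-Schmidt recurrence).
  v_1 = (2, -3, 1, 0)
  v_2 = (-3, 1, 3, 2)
Orthogonal basis:
  u_1 = (2, -3, 1, 0)
  u_2 = (-15/7, -2/7, 24/7, 2)

Apply the Gram-Schmidt recurrence
  u_1 = v_1
  u_i = v_i − Σ_{j<i} ((v_i · u_j) / (u_j · u_j)) · u_j.

Step by step this gives:
  u_1 = (2, -3, 1, 0)
  u_2 = (-15/7, -2/7, 24/7, 2)

Orthogonality check:
  u_2 · u_1 = 0 (should be 0)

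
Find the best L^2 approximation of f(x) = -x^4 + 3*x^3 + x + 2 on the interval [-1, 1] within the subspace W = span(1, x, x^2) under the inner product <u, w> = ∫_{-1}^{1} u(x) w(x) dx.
g(x) = -6*x^2/7 + 14*x/5 + 73/35

The best approximation g ∈ W is the orthogonal projection of f onto W. Writing g = a_0 + a_1 x + a_2 x^2, the coefficients solve the normal equations G · a = b where
  G_{ij} = <φ_i, φ_j> and b_i = <f, φ_i>, with φ_0 = 1, φ_1 = x, φ_2 = x^2.
G =
  [2, 0, 2/3]
  [0, 2/3, 0]
  [2/3, 0, 2/5],
b = (18/5, 28/15, 22/21).
Solving gives a_0 = 73/35, a_1 = 14/5, a_2 = -6/7, so
  g(x) = -6*x^2/7 + 14*x/5 + 73/35.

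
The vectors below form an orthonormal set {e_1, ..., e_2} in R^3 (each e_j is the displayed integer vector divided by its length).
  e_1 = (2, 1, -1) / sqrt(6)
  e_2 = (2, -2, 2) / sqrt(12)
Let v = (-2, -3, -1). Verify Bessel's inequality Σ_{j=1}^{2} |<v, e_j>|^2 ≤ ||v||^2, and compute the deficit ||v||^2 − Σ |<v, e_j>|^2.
Σ |<v, e_j>|^2 = 6; ||v||^2 = 14; deficit = 8

Write each e_j = u_j / sqrt(<u_j, u_j>) where u_j is the displayed integer vector. Then <v, e_j> = <v, u_j> / sqrt(<u_j, u_j>), so |<v, e_j>|^2 = <v, u_j>^2 / <u_j, u_j>.
Coefficients: <v, e_1> = -6/sqrt(6), <v, e_2> = 0/sqrt(12).
Square and sum: Σ |<v, e_j>|^2 = 6.
Compute ||v||^2 = v·v = 14.
Deficit = 14 − 6 = 8 ≥ 0, confirming Bessel's inequality. (The deficit equals ||v − Σ <v,e_j> e_j||^2, the squared distance from v to span{e_j}.)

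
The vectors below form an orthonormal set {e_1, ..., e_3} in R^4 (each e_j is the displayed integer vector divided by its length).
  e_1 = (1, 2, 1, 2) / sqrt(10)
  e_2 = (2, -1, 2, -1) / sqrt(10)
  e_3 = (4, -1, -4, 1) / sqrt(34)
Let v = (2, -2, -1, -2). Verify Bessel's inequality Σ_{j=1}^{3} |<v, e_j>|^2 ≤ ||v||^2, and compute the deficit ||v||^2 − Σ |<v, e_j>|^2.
Σ |<v, e_j>|^2 = 433/34; ||v||^2 = 13; deficit = 9/34

Write each e_j = u_j / sqrt(<u_j, u_j>) where u_j is the displayed integer vector. Then <v, e_j> = <v, u_j> / sqrt(<u_j, u_j>), so |<v, e_j>|^2 = <v, u_j>^2 / <u_j, u_j>.
Coefficients: <v, e_1> = -7/sqrt(10), <v, e_2> = 6/sqrt(10), <v, e_3> = 12/sqrt(34).
Square and sum: Σ |<v, e_j>|^2 = 433/34.
Compute ||v||^2 = v·v = 13.
Deficit = 13 − 433/34 = 9/34 ≥ 0, confirming Bessel's inequality. (The deficit equals ||v − Σ <v,e_j> e_j||^2, the squared distance from v to span{e_j}.)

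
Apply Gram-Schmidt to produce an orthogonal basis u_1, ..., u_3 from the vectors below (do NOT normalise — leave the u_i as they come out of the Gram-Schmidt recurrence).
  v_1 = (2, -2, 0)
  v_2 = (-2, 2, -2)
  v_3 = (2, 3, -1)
Orthogonal basis:
  u_1 = (2, -2, 0)
  u_2 = (0, 0, -2)
  u_3 = (5/2, 5/2, 0)

Apply the Gram-Schmidt recurrence
  u_1 = v_1
  u_i = v_i − Σ_{j<i} ((v_i · u_j) / (u_j · u_j)) · u_j.

Step by step this gives:
  u_1 = (2, -2, 0)
  u_2 = (0, 0, -2)
  u_3 = (5/2, 5/2, 0)

Orthogonality check:
  u_2 · u_1 = 0 (should be 0)
  u_3 · u_1 = 0 (should be 0)
  u_3 · u_2 = 0 (should be 0)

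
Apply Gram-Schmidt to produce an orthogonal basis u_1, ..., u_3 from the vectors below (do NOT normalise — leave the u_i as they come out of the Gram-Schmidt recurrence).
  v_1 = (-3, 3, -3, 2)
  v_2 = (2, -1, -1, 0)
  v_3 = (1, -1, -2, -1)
Orthogonal basis:
  u_1 = (-3, 3, -3, 2)
  u_2 = (44/31, -13/31, -49/31, 12/31)
  u_3 = (-41/75, -61/150, -103/150, -31/25)

Apply the Gram-Schmidt recurrence
  u_1 = v_1
  u_i = v_i − Σ_{j<i} ((v_i · u_j) / (u_j · u_j)) · u_j.

Step by step this gives:
  u_1 = (-3, 3, -3, 2)
  u_2 = (44/31, -13/31, -49/31, 12/31)
  u_3 = (-41/75, -61/150, -103/150, -31/25)

Orthogonality check:
  u_2 · u_1 = 0 (should be 0)
  u_3 · u_1 = 0 (should be 0)
  u_3 · u_2 = 0 (should be 0)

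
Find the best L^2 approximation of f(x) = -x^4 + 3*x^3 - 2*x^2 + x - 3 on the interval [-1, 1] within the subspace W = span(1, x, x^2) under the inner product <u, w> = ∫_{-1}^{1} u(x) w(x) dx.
g(x) = -20*x^2/7 + 14*x/5 - 102/35

The best approximation g ∈ W is the orthogonal projection of f onto W. Writing g = a_0 + a_1 x + a_2 x^2, the coefficients solve the normal equations G · a = b where
  G_{ij} = <φ_i, φ_j> and b_i = <f, φ_i>, with φ_0 = 1, φ_1 = x, φ_2 = x^2.
G =
  [2, 0, 2/3]
  [0, 2/3, 0]
  [2/3, 0, 2/5],
b = (-116/15, 28/15, -108/35).
Solving gives a_0 = -102/35, a_1 = 14/5, a_2 = -20/7, so
  g(x) = -20*x^2/7 + 14*x/5 - 102/35.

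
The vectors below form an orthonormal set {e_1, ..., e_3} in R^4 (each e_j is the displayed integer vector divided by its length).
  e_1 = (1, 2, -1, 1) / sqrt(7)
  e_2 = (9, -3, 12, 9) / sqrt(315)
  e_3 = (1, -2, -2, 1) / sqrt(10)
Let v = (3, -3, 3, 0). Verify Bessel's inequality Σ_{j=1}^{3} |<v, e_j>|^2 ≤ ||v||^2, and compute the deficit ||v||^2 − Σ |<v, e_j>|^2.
Σ |<v, e_j>|^2 = 45/2; ||v||^2 = 27; deficit = 9/2

Write each e_j = u_j / sqrt(<u_j, u_j>) where u_j is the displayed integer vector. Then <v, e_j> = <v, u_j> / sqrt(<u_j, u_j>), so |<v, e_j>|^2 = <v, u_j>^2 / <u_j, u_j>.
Coefficients: <v, e_1> = -6/sqrt(7), <v, e_2> = 72/sqrt(315), <v, e_3> = 3/sqrt(10).
Square and sum: Σ |<v, e_j>|^2 = 45/2.
Compute ||v||^2 = v·v = 27.
Deficit = 27 − 45/2 = 9/2 ≥ 0, confirming Bessel's inequality. (The deficit equals ||v − Σ <v,e_j> e_j||^2, the squared distance from v to span{e_j}.)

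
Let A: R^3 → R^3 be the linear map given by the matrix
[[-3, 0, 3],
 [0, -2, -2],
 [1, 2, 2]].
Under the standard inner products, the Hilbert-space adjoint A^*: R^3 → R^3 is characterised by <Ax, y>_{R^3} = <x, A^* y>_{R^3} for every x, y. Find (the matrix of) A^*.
A^* = A^T =
[[-3, 0, 1],
 [0, -2, 2],
 [3, -2, 2]]

For real matrices with standard dot products, the defining identity <Ax, y> = <x, A^* y> gives (Ax)^T y = x^T (A^*) y, i.e. x^T A^T y = x^T (A^*) y. Since this holds for all x, y, we must have A^* = A^T. Therefore
A^* =
[[-3, 0, 1],
 [0, -2, 2],
 [3, -2, 2]].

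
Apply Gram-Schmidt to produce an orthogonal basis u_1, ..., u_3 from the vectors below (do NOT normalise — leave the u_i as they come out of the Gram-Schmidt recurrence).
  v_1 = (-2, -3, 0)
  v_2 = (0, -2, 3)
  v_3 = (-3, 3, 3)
Orthogonal basis:
  u_1 = (-2, -3, 0)
  u_2 = (12/13, -8/13, 3)
  u_3 = (-27/7, 18/7, 12/7)

Apply the Gram-Schmidt recurrence
  u_1 = v_1
  u_i = v_i − Σ_{j<i} ((v_i · u_j) / (u_j · u_j)) · u_j.

Step by step this gives:
  u_1 = (-2, -3, 0)
  u_2 = (12/13, -8/13, 3)
  u_3 = (-27/7, 18/7, 12/7)

Orthogonality check:
  u_2 · u_1 = 0 (should be 0)
  u_3 · u_1 = 0 (should be 0)
  u_3 · u_2 = 0 (should be 0)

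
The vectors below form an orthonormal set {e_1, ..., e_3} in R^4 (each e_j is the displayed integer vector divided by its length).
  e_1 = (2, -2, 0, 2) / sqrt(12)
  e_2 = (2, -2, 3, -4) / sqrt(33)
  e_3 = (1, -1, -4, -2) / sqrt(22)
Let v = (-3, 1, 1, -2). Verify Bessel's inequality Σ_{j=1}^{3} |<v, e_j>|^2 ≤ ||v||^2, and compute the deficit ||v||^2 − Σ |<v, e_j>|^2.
Σ |<v, e_j>|^2 = 13; ||v||^2 = 15; deficit = 2

Write each e_j = u_j / sqrt(<u_j, u_j>) where u_j is the displayed integer vector. Then <v, e_j> = <v, u_j> / sqrt(<u_j, u_j>), so |<v, e_j>|^2 = <v, u_j>^2 / <u_j, u_j>.
Coefficients: <v, e_1> = -12/sqrt(12), <v, e_2> = 3/sqrt(33), <v, e_3> = -4/sqrt(22).
Square and sum: Σ |<v, e_j>|^2 = 13.
Compute ||v||^2 = v·v = 15.
Deficit = 15 − 13 = 2 ≥ 0, confirming Bessel's inequality. (The deficit equals ||v − Σ <v,e_j> e_j||^2, the squared distance from v to span{e_j}.)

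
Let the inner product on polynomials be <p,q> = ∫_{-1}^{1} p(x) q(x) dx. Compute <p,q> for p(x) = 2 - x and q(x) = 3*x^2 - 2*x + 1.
<p,q> = 28/3

Expand the product: p(x)·q(x) = -3*x^3 + 8*x^2 - 5*x + 2.
∫_{-1}^{1} of each monomial x^k gives [2/(k+1) if k even, 0 if k odd]. Integrating term-by-term (or equivalently evaluating the antiderivative F(x) = -3*x^4/4 + 8*x^3/3 - 5*x^2/2 + 2*x at the endpoints):
  F(1) − F(−1) = 17/12 − (-95/12) = 28/3.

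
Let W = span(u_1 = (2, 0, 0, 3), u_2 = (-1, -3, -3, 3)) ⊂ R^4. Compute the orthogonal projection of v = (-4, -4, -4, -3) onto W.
proj_W(v) = (-176/35, -122/35, -122/35, -81/35)

Set up U = [u_1 | ... | u_2] ∈ R^(4×2). The projector onto W = col(U) is P = U (U^T U)^(-1) U^T.
Compute U^T U =
  [13, 7]
  [7, 28],
and U^T v = (-17, 19).
Solve U^T U · c = U^T v for the coefficients: c = (-29/15, 122/105). The projection is proj_W(v) = U c.
Check: (v - proj_W(v)) · u_1 = 0  (should be 0).
Check: (v - proj_W(v)) · u_2 = 0  (should be 0).
Result: proj_W(v) = (-176/35, -122/35, -122/35, -81/35).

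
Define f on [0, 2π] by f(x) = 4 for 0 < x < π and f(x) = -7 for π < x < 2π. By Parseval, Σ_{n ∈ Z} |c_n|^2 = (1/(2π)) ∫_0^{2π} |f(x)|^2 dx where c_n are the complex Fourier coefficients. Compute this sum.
Σ |c_n|^2 = 65/2

Parseval equates the L^2 energy of f (normalised by 1/(2π)) with the ℓ^2 sum of its Fourier coefficients: (1/(2π)) ∫_0^{2π} |f|^2 = Σ |c_n|^2.
Compute the left side: (1/(2π)) [∫_0^π 4^2 dx + ∫_π^{2π} (-7)^2 dx] = (1/(2π)) · (16π + 49π) = (16 + 49)/2 = 65/2.
So Σ_{n ∈ Z} |c_n|^2 = 65/2.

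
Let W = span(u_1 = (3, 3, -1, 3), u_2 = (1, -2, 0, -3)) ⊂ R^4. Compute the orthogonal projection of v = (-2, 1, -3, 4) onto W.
proj_W(v) = (-47/31, 67/31, 3/31, 105/31)

Set up U = [u_1 | ... | u_2] ∈ R^(4×2). The projector onto W = col(U) is P = U (U^T U)^(-1) U^T.
Compute U^T U =
  [28, -12]
  [-12, 14],
and U^T v = (12, -16).
Solve U^T U · c = U^T v for the coefficients: c = (-3/31, -38/31). The projection is proj_W(v) = U c.
Check: (v - proj_W(v)) · u_1 = 0  (should be 0).
Check: (v - proj_W(v)) · u_2 = 0  (should be 0).
Result: proj_W(v) = (-47/31, 67/31, 3/31, 105/31).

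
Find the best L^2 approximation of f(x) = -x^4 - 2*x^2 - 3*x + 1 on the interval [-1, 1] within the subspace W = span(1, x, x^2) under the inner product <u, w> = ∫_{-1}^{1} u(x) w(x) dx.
g(x) = -20*x^2/7 - 3*x + 38/35

The best approximation g ∈ W is the orthogonal projection of f onto W. Writing g = a_0 + a_1 x + a_2 x^2, the coefficients solve the normal equations G · a = b where
  G_{ij} = <φ_i, φ_j> and b_i = <f, φ_i>, with φ_0 = 1, φ_1 = x, φ_2 = x^2.
G =
  [2, 0, 2/3]
  [0, 2/3, 0]
  [2/3, 0, 2/5],
b = (4/15, -2, -44/105).
Solving gives a_0 = 38/35, a_1 = -3, a_2 = -20/7, so
  g(x) = -20*x^2/7 - 3*x + 38/35.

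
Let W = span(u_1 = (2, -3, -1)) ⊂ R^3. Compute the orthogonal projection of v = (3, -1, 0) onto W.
proj_W(v) = (9/7, -27/14, -9/14)

Set up U = [u_1 | ... | u_1] ∈ R^(3×1). The projector onto W = col(U) is P = U (U^T U)^(-1) U^T.
Compute U^T U =
  [14],
and U^T v = (9).
Solve U^T U · c = U^T v for the coefficients: c = (9/14). The projection is proj_W(v) = U c.
Check: (v - proj_W(v)) · u_1 = 0  (should be 0).
Result: proj_W(v) = (9/7, -27/14, -9/14).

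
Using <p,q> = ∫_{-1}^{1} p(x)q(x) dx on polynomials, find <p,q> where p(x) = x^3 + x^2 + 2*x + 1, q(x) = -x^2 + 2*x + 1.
<p,q> = 76/15

Expand the product: p(x)·q(x) = -x^5 + x^4 + x^3 + 4*x^2 + 4*x + 1.
∫_{-1}^{1} of each monomial x^k gives [2/(k+1) if k even, 0 if k odd]. Integrating term-by-term (or equivalently evaluating the antiderivative F(x) = -x^6/6 + x^5/5 + x^4/4 + 4*x^3/3 + 2*x^2 + x at the endpoints):
  F(1) − F(−1) = 277/60 − (-9/20) = 76/15.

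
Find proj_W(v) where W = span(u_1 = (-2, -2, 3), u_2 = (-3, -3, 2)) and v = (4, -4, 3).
proj_W(v) = (0, 0, 3)

Set up U = [u_1 | ... | u_2] ∈ R^(3×2). The projector onto W = col(U) is P = U (U^T U)^(-1) U^T.
Compute U^T U =
  [17, 18]
  [18, 22],
and U^T v = (9, 6).
Solve U^T U · c = U^T v for the coefficients: c = (9/5, -6/5). The projection is proj_W(v) = U c.
Check: (v - proj_W(v)) · u_1 = 0  (should be 0).
Check: (v - proj_W(v)) · u_2 = 0  (should be 0).
Result: proj_W(v) = (0, 0, 3).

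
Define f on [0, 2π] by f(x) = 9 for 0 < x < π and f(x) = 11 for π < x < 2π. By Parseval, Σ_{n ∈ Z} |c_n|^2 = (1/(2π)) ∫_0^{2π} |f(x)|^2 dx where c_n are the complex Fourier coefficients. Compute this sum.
Σ |c_n|^2 = 101

Parseval equates the L^2 energy of f (normalised by 1/(2π)) with the ℓ^2 sum of its Fourier coefficients: (1/(2π)) ∫_0^{2π} |f|^2 = Σ |c_n|^2.
Compute the left side: (1/(2π)) [∫_0^π 9^2 dx + ∫_π^{2π} 11^2 dx] = (1/(2π)) · (81π + 121π) = (81 + 121)/2 = 101.
So Σ_{n ∈ Z} |c_n|^2 = 101.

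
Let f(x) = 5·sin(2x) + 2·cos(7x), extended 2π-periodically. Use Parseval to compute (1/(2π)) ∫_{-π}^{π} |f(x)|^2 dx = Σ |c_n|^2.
Σ |c_n|^2 = 29/2

Expand |f|^2 and use orthogonality of {sin(nx), cos(mx)} on [-π, π]:
  ∫_{-π}^{π} sin(nx)^2 dx = π, ∫ cos(mx)^2 dx = π, and cross terms integrate to 0.
So ∫_{-π}^{π} f(x)^2 dx = 5^2 · π + 2^2 · π = (25 + 4)π.
Divide by 2π: (25 + 4)/2 = 29/2.
By Parseval, this equals Σ |c_n|^2.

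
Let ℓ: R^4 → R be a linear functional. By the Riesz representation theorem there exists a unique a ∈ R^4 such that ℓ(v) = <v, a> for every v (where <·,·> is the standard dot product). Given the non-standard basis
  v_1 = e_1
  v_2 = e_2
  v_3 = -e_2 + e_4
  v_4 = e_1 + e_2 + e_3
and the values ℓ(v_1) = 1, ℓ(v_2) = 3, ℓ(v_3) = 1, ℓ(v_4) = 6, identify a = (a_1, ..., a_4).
a = (1, 3, 2, 4)

Write a = (a_1, ..., a_4) in the standard basis. For each basis vector v_i, ℓ(v_i) = <v_i, a> is a linear equation in the a_j's. Collect the n equations into a matrix system V a = ℓ, where row i of V is v_i (expressed in the standard basis). Since V is invertible (lower-triangular with 1s on the diagonal, up to permutation), solve by back-substitution:
  V =
[[1, 0, 0, 0],
 [0, 1, 0, 0],
 [0, -1, 0, 1],
 [1, 1, 1, 0]]
  V a = (1, 3, 1, 6)
Solving gives a = (1, 3, 2, 4).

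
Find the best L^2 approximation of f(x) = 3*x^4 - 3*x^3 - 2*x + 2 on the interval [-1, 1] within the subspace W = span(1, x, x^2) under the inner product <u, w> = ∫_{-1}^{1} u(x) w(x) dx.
g(x) = 18*x^2/7 - 19*x/5 + 61/35

The best approximation g ∈ W is the orthogonal projection of f onto W. Writing g = a_0 + a_1 x + a_2 x^2, the coefficients solve the normal equations G · a = b where
  G_{ij} = <φ_i, φ_j> and b_i = <f, φ_i>, with φ_0 = 1, φ_1 = x, φ_2 = x^2.
G =
  [2, 0, 2/3]
  [0, 2/3, 0]
  [2/3, 0, 2/5],
b = (26/5, -38/15, 46/21).
Solving gives a_0 = 61/35, a_1 = -19/5, a_2 = 18/7, so
  g(x) = 18*x^2/7 - 19*x/5 + 61/35.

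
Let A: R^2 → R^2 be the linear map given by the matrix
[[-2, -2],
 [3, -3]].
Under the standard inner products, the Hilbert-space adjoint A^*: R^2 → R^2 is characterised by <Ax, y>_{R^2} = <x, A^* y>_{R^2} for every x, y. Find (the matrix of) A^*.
A^* = A^T =
[[-2, 3],
 [-2, -3]]

For real matrices with standard dot products, the defining identity <Ax, y> = <x, A^* y> gives (Ax)^T y = x^T (A^*) y, i.e. x^T A^T y = x^T (A^*) y. Since this holds for all x, y, we must have A^* = A^T. Therefore
A^* =
[[-2, 3],
 [-2, -3]].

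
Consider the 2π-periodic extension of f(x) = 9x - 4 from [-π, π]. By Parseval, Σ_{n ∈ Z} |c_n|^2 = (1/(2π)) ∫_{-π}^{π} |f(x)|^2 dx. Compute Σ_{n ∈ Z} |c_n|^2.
Σ |c_n|^2 = 27π^2 + 16

Expand and integrate term by term over [-π, π]:
  ∫ (9x)^2 dx = 81·(2π^3/3); ∫ 2·9·(-4)·x dx = 0 (odd integrand); ∫ (-4)^2 dx = 16·2π.
So (1/(2π)) ∫_{-π}^{π} (9x - 4)^2 dx = 81π^2/3 + 16 = 27π^2 + 16.
Parseval ⇒ Σ |c_n|^2 = 27π^2 + 16.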